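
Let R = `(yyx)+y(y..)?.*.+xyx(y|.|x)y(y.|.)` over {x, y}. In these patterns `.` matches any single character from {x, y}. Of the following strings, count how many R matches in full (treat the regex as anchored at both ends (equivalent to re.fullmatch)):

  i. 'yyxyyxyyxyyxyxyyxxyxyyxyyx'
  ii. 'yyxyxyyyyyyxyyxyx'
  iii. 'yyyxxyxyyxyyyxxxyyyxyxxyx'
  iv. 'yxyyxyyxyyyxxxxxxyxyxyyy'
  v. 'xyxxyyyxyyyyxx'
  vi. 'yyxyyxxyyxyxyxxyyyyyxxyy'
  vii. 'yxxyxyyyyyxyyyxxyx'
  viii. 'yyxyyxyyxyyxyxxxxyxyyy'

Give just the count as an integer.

1

i → no match
ii → no match
iii → no match — must start with 'yyx'
iv → no match — must start with 'yyx'
v → no match — must start with 'yyx'
vi → no match
vii → no match — must start with 'yyx'
viii → match
Total matched: 1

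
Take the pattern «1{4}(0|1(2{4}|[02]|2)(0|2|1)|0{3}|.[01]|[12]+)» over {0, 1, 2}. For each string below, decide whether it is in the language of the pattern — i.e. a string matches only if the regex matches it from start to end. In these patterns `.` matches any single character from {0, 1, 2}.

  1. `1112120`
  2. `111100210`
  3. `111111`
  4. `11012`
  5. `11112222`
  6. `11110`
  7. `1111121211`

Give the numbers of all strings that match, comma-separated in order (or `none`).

3, 5, 6, 7

1 → no match
2 → no match
3 → match
4 → no match
5 → match
6 → match
7 → match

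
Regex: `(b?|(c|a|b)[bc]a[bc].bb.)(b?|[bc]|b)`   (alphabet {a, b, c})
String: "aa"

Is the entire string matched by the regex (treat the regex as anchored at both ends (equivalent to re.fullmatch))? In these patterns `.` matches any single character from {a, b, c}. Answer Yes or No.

No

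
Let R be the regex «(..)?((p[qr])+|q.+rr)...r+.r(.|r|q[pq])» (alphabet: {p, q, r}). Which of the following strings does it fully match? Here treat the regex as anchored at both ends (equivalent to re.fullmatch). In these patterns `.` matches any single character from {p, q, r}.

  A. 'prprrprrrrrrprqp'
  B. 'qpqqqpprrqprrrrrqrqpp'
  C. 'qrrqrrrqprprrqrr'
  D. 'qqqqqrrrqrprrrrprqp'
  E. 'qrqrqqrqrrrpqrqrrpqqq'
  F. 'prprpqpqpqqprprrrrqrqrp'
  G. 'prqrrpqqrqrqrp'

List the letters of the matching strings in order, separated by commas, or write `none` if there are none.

A → match
B → no match
C → no match
D → match
E → no match
F → no match
G → no match

A, D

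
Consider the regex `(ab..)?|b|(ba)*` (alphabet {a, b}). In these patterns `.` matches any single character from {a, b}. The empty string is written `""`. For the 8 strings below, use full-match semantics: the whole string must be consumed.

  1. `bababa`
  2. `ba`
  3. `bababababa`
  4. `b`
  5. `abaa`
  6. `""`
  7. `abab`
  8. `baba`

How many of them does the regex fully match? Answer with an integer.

1 → match
2 → match
3 → match
4 → match
5 → match
6 → match
7 → match
8 → match
Total matched: 8

8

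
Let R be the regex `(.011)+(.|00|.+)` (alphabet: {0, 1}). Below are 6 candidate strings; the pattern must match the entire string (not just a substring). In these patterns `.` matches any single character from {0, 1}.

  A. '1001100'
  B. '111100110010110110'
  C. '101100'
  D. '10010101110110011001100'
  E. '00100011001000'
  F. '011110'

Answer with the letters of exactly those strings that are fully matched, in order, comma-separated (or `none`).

C

A → no match
B → no match
C → match
D → no match
E → no match
F → no match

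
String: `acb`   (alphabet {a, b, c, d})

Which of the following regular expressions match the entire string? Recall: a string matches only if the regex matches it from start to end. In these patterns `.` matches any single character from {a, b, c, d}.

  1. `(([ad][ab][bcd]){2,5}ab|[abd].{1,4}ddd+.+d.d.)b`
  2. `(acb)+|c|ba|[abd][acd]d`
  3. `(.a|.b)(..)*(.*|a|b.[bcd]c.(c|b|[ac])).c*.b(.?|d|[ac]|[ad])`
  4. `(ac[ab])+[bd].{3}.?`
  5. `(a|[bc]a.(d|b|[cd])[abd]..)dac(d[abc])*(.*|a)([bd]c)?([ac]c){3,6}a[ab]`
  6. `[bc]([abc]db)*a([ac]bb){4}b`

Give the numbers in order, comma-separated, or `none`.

2

1 → no match
2 → match
3 → no match
4 → no match
5 → no match
6 → no match — must end with `bbb`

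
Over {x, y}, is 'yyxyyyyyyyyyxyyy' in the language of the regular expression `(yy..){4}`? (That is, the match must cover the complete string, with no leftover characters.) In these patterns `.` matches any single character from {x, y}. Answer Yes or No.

No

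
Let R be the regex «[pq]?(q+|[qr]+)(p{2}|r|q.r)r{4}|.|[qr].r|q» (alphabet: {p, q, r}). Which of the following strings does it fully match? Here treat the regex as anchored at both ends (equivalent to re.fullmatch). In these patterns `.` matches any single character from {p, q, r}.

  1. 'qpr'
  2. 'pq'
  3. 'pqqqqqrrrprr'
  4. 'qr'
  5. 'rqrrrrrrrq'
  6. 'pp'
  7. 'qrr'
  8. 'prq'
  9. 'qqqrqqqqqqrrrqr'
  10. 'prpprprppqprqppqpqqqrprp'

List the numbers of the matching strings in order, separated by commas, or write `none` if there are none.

1, 7

1. 'qpr' → match
2. 'pq' → no match
3. 'pqqqqqrrrprr' → no match
4. 'qr' → no match
5. 'rqrrrrrrrq' → no match
6. 'pp' → no match
7. 'qrr' → match
8. 'prq' → no match
9 → no match
10 → no match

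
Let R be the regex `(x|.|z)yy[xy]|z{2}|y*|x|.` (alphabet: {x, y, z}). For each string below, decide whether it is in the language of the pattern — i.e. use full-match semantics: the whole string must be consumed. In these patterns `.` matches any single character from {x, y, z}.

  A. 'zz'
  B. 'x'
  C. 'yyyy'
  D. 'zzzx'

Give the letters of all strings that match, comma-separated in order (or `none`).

A, B, C

A → match
B → match
C → match
D → no match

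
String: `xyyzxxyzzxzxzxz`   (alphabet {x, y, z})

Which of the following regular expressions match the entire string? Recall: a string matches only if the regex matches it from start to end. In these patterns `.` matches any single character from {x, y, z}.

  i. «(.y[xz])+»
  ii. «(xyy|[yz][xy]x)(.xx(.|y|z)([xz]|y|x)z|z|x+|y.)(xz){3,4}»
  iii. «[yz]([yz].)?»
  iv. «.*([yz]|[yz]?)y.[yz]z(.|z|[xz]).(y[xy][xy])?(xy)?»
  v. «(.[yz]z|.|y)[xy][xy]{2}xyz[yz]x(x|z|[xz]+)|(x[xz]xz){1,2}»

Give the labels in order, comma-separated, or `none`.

ii

i → no match
ii → match
iii → no match
iv → no match
v → no match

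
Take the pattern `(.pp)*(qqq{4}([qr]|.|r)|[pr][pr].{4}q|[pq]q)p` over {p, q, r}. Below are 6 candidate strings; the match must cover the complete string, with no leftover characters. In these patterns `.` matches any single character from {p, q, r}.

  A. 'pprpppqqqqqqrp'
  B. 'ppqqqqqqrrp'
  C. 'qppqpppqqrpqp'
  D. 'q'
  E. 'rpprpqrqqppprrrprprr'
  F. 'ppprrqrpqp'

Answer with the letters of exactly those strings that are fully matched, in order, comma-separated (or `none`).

A → no match
B → no match
C → no match
D → no match — must end with 'p'
E → no match — must end with 'p'
F → no match

none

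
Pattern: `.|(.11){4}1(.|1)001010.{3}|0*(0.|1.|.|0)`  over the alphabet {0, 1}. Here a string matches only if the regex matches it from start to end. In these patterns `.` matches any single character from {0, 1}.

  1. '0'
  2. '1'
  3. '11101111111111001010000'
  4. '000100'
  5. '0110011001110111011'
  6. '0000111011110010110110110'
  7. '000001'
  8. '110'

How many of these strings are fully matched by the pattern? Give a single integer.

4

1 → match
2 → match
3 → match
4 → no match
5 → no match
6 → no match
7 → match
8 → no match
Total matched: 4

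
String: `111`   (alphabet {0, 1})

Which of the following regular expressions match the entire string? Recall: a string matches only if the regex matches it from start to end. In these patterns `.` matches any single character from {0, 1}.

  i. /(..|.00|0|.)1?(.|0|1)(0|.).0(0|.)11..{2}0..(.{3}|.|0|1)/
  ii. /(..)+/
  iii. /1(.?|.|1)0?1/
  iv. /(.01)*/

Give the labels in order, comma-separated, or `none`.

iii

i → no match
ii → no match
iii → match
iv → no match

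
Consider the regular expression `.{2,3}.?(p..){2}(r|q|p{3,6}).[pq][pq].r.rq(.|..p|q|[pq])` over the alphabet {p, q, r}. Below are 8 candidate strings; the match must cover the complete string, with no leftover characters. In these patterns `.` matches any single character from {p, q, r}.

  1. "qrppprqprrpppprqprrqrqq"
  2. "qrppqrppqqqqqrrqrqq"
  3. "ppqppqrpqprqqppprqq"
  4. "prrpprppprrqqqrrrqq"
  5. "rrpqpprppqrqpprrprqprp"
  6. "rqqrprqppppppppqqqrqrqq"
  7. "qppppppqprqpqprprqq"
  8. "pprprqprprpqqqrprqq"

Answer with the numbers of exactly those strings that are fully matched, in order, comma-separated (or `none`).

1 → match
2 → match
3 → no match
4 → match
5 → match
6 → match
7 → match
8 → match

1, 2, 4, 5, 6, 7, 8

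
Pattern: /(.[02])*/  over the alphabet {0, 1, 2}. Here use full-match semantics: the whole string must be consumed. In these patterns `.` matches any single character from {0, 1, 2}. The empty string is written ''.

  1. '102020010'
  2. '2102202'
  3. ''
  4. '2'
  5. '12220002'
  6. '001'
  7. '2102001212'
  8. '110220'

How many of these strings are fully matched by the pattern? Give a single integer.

2

1 → no match
2 → no match
3 → match
4 → no match
5 → match
6 → no match
7 → no match
8 → no match
Total matched: 2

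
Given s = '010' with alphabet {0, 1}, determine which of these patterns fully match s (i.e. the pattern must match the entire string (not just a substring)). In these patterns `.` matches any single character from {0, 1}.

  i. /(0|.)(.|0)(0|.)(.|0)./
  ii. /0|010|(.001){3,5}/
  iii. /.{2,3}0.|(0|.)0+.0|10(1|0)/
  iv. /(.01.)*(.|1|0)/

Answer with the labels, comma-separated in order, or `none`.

i → no match
ii → match
iii → no match
iv → no match

ii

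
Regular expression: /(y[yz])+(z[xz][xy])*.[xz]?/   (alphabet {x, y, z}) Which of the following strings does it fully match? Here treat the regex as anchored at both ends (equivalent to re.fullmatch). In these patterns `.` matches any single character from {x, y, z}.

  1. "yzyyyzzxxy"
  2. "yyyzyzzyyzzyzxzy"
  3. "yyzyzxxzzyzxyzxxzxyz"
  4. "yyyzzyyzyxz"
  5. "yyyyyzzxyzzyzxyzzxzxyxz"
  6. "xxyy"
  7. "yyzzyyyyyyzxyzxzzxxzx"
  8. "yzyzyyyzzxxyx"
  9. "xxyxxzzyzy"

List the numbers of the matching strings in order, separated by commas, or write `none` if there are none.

1. "yzyyyzzxxy" → match
2 → no match
3 → no match
4. "yyyzzyyzyxz" → no match
5 → match
6. "xxyy" → no match — must start with "y"
7 → no match
8 → match
9. "xxyxxzzyzy" → no match — must start with "y"

1, 5, 8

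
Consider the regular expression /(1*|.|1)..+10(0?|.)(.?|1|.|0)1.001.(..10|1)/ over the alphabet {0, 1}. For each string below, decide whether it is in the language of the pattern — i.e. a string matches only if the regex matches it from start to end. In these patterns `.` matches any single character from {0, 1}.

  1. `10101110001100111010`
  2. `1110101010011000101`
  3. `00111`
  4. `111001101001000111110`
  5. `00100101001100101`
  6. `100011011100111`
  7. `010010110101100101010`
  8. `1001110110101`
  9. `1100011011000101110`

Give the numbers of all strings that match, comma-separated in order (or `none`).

1 → match
2 → match
3 → no match
4 → match
5 → match
6 → match
7 → match
8 → no match
9 → match

1, 2, 4, 5, 6, 7, 9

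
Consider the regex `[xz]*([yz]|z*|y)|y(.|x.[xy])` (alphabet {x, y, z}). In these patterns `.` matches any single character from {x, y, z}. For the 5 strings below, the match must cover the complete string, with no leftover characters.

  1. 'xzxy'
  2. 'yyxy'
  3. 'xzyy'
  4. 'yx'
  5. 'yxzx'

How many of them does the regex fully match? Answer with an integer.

3

1 → match
2 → no match
3 → no match
4 → match
5 → match
Total matched: 3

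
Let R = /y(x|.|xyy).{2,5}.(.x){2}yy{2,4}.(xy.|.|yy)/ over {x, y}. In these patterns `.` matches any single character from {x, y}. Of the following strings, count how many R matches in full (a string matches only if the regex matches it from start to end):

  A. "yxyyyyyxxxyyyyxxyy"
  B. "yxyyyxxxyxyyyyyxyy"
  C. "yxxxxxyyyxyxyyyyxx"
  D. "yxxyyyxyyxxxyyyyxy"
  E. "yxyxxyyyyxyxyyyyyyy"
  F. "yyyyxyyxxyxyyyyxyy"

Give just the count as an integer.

6

A → match
B → match
C → match
D → match
E → match
F → match
Total matched: 6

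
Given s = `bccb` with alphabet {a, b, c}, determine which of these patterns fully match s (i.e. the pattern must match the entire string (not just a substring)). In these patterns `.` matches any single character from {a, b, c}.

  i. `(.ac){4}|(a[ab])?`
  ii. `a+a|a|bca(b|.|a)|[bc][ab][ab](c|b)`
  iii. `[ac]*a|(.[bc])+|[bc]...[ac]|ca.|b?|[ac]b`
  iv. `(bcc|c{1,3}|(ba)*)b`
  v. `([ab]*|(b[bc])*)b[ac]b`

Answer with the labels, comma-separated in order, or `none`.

iii, iv

i → no match
ii → no match
iii → match
iv → match
v → no match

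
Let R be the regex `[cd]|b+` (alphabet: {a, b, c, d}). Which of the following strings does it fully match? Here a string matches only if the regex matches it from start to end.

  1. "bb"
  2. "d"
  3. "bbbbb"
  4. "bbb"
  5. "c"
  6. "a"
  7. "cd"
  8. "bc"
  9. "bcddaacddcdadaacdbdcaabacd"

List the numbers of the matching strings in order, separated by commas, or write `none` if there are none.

1, 2, 3, 4, 5

1 → match
2 → match
3 → match
4 → match
5 → match
6 → no match
7 → no match
8 → no match
9 → no match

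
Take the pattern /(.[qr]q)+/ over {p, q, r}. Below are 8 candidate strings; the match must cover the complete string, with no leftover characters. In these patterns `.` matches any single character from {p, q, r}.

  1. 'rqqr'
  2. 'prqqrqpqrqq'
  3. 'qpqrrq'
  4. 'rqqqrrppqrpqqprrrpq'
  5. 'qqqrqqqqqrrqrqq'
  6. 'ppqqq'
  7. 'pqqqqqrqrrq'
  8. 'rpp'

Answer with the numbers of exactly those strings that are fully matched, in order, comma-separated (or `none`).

5

1 → no match — must end with 'q'
2 → no match
3 → no match
4 → no match
5 → match
6 → no match
7 → no match
8 → no match — must end with 'q'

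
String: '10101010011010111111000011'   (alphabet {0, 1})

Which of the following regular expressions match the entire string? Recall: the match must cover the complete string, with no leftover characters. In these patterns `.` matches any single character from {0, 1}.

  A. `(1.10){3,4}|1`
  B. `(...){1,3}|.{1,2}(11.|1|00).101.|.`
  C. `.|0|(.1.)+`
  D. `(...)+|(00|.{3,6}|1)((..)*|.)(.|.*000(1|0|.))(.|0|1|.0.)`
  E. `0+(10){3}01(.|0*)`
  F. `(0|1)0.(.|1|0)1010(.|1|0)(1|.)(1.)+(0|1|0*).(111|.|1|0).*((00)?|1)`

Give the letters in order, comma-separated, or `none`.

A → no match
B → no match
C → no match
D → match
E → no match — must start with '0'
F → match

D, F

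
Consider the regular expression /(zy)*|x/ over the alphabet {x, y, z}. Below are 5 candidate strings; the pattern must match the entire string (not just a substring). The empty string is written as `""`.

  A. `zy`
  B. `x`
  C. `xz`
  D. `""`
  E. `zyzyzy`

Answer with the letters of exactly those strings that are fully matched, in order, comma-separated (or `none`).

A, B, D, E

A. `zy` → match
B. `x` → match
C. `xz` → no match
D. `""` → match
E. `zyzyzy` → match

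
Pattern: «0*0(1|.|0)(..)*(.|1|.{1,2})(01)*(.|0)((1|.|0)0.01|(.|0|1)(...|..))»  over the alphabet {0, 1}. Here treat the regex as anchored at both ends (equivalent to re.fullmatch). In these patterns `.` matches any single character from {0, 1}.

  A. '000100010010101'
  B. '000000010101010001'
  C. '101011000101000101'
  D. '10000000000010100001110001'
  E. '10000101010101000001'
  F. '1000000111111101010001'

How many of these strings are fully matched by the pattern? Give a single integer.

A → match
B → match
C → no match
D → no match
E → no match
F → no match
Total matched: 2

2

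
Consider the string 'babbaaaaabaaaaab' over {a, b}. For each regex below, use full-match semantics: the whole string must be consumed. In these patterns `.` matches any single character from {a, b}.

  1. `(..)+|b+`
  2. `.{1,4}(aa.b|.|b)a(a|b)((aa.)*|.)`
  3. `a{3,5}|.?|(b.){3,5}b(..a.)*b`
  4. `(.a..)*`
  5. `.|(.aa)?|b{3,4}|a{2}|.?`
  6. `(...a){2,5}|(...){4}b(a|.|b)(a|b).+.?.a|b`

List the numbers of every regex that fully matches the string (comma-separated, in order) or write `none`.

1 → match
2 → match
3 → no match
4 → no match
5 → no match
6 → no match

1, 2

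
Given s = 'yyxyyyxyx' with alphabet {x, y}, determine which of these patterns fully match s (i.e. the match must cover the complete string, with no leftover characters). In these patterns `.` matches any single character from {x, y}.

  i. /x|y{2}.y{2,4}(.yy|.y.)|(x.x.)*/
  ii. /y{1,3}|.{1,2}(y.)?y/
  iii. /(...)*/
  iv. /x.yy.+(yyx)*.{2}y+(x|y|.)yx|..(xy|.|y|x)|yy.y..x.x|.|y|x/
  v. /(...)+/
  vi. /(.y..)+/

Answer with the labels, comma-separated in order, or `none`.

i, iii, iv, v

i → match
ii → no match — must end with 'y'
iii → match
iv → match
v → match
vi → no match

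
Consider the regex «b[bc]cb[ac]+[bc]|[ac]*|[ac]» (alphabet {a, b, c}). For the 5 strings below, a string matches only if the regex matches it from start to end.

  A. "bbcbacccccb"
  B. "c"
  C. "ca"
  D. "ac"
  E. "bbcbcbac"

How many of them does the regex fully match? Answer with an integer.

4

A → match
B → match
C → match
D → match
E → no match
Total matched: 4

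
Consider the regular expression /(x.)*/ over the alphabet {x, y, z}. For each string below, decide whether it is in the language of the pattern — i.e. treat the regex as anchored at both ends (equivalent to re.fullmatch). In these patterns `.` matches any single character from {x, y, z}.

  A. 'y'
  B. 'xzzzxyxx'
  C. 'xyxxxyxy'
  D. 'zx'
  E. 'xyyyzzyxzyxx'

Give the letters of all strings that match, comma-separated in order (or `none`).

A → no match
B → no match
C → match
D → no match
E → no match

C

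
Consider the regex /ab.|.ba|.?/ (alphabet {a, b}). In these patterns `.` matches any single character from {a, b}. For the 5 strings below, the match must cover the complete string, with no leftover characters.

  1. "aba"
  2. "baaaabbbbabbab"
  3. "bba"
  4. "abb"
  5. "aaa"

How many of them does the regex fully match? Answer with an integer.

1 → match
2 → no match
3 → match
4 → match
5 → no match
Total matched: 3

3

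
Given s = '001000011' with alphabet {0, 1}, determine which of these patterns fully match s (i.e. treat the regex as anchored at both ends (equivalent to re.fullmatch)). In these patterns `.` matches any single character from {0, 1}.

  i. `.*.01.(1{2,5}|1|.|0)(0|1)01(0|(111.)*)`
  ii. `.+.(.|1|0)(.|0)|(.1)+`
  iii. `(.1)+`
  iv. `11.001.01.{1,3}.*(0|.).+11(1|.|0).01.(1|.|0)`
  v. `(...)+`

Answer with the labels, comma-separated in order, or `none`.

ii, v

i → no match
ii → match
iii → no match
iv → no match — must start with '11'
v → match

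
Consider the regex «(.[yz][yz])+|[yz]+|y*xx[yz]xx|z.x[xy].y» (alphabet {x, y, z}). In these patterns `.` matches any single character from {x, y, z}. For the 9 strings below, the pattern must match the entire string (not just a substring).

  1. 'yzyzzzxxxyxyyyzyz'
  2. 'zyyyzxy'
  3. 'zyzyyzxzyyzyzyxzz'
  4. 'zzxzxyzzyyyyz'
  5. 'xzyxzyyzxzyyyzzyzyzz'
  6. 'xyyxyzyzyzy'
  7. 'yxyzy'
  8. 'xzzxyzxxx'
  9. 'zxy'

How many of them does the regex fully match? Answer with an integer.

1 → no match
2. 'zyyyzxy' → no match
3 → no match
4 → no match
5 → no match
6. 'xyyxyzyzyzy' → no match
7. 'yxyzy' → no match
8. 'xzzxyzxxx' → no match
9. 'zxy' → no match
Total matched: 0

0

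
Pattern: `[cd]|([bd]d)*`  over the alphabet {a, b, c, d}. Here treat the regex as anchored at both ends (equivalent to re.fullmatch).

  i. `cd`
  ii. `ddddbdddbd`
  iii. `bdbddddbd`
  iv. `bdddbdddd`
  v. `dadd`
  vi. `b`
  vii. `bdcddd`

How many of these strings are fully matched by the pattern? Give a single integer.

1

i → no match
ii → match
iii → no match
iv → no match
v → no match
vi → no match
vii → no match
Total matched: 1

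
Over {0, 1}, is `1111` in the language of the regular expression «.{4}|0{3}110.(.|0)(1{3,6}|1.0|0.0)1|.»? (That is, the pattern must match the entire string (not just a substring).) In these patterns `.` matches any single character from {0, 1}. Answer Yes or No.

Yes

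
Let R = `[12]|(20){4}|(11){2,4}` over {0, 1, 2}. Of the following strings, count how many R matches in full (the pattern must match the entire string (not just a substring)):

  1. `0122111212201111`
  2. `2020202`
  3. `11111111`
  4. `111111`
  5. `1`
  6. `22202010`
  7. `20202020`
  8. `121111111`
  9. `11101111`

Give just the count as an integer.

1 → no match
2 → no match
3 → match
4 → match
5 → match
6 → no match
7 → match
8 → no match
9 → no match
Total matched: 4

4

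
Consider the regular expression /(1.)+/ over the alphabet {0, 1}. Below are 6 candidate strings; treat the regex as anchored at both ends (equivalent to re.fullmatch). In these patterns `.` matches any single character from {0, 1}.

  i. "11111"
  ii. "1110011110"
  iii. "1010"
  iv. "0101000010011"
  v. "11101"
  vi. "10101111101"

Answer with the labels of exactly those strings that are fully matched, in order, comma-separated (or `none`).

i. "11111" → no match
ii. "1110011110" → no match
iii. "1010" → match
iv → no match — must start with "1"
v. "11101" → no match
vi. "10101111101" → no match

iii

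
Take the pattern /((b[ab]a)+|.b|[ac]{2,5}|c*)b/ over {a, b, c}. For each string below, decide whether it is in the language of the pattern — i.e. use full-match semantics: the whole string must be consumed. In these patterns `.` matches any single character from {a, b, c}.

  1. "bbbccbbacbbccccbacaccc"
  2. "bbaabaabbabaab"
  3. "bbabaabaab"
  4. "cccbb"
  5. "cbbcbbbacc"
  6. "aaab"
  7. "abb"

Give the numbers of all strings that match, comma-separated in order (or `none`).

3, 6, 7

1 → no match — must end with "b"
2 → no match
3 → match
4 → no match
5 → no match — must end with "b"
6 → match
7 → match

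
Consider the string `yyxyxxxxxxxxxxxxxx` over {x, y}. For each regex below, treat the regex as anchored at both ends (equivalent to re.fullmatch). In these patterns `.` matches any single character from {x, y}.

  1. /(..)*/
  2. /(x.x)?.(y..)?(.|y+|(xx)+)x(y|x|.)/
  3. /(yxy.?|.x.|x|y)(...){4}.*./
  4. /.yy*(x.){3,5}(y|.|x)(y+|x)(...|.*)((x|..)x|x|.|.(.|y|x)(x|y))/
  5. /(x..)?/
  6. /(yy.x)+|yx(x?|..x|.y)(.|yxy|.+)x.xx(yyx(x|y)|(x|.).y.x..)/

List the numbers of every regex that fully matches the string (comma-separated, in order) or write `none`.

1 → match
2 → match
3 → match
4 → match
5 → no match
6 → no match

1, 2, 3, 4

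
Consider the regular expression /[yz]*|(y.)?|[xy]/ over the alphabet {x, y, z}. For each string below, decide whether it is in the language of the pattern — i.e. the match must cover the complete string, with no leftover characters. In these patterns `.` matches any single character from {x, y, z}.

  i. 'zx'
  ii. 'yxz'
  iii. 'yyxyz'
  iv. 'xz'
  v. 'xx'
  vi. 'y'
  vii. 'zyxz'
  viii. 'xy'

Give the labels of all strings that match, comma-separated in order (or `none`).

vi

i → no match
ii → no match
iii → no match
iv → no match
v → no match
vi → match
vii → no match
viii → no match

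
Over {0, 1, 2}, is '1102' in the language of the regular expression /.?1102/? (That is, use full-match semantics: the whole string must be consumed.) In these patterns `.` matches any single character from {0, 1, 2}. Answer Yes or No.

Yes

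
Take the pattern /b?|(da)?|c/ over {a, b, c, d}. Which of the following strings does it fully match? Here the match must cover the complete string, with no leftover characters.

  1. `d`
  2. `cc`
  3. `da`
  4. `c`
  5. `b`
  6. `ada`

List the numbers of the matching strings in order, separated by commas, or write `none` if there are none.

3, 4, 5

1 → no match
2 → no match
3 → match
4 → match
5 → match
6 → no match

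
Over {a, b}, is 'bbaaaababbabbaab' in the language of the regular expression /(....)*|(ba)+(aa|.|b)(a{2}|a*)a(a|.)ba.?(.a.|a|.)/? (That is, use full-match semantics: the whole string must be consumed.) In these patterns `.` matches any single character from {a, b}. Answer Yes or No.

Yes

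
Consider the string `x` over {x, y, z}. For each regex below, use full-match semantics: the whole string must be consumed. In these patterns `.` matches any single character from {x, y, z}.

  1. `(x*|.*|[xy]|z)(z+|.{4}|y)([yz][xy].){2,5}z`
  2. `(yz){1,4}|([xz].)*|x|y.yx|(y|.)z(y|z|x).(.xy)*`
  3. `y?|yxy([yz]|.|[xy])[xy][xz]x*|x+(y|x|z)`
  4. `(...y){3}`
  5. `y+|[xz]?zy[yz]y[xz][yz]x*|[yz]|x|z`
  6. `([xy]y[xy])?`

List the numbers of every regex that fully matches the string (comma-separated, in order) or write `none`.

1 → no match — must end with `z`
2 → match
3 → no match
4 → no match — must end with `y`
5 → match
6 → no match

2, 5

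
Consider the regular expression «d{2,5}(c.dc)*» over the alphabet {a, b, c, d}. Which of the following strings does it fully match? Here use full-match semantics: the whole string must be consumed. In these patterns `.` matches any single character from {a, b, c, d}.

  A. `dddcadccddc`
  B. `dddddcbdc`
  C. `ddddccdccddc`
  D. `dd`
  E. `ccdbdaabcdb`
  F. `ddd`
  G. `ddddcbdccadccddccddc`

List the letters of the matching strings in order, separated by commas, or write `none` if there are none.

A. `dddcadccddc` → match
B. `dddddcbdc` → match
C. `ddddccdccddc` → match
D. `dd` → match
E. `ccdbdaabcdb` → no match — must start with `d`
F. `ddd` → match
G → match

A, B, C, D, F, G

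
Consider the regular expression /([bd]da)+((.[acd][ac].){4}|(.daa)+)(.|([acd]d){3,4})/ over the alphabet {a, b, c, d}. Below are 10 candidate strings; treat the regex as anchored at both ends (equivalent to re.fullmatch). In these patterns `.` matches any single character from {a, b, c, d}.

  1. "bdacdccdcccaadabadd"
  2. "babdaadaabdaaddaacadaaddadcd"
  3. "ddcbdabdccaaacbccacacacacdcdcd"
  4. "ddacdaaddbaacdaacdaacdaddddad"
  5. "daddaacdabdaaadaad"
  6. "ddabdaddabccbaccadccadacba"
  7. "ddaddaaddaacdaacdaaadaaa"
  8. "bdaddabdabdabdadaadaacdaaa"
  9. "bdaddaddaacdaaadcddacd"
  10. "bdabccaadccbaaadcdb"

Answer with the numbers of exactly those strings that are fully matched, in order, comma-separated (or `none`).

6, 7

1 → no match
2 → no match
3 → no match
4 → no match
5 → no match
6 → match
7 → match
8 → no match
9 → no match
10 → no match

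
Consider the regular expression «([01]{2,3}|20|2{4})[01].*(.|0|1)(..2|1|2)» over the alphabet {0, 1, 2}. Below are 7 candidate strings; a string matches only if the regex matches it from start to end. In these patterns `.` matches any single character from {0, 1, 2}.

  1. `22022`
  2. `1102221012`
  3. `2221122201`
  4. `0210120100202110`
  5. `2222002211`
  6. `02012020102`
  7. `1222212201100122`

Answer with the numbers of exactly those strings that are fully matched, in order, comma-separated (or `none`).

1 → no match
2 → match
3 → no match
4 → no match
5 → match
6 → no match
7 → no match

2, 5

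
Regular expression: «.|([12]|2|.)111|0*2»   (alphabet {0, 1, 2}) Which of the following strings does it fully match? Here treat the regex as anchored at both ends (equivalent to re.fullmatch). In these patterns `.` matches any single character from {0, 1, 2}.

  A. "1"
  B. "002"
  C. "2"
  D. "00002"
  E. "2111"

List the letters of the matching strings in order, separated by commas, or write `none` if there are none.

A, B, C, D, E

A. "1" → match
B. "002" → match
C. "2" → match
D. "00002" → match
E. "2111" → match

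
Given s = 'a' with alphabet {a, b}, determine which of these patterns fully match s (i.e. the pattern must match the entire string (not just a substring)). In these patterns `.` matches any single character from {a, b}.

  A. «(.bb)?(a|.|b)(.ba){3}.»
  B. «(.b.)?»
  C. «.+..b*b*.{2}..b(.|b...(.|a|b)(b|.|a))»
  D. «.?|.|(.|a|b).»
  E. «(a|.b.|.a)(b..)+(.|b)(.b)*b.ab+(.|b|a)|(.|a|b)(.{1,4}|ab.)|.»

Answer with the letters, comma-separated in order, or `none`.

A → no match
B → no match
C → no match
D → match
E → match

D, E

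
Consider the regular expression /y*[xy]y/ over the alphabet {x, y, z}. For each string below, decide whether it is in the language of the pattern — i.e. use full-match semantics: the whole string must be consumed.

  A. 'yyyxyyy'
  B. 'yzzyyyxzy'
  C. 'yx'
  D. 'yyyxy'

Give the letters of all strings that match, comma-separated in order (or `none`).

D

A → no match
B → no match
C → no match — must end with 'y'
D → match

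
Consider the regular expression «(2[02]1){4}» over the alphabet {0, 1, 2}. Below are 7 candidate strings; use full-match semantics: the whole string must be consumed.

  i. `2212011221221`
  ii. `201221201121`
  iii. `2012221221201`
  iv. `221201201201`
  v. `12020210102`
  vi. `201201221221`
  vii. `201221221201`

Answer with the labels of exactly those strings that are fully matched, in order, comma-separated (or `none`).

i → no match
ii → no match
iii → no match
iv → match
v → no match — must start with `2`
vi → match
vii → match

iv, vi, vii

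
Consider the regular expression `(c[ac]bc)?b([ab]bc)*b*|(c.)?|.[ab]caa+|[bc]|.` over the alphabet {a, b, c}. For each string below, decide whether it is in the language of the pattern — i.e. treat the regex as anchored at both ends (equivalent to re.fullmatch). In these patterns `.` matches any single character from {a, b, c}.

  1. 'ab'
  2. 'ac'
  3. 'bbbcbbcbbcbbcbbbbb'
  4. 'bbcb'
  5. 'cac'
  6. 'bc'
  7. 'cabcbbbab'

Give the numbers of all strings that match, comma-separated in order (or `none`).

1 → no match
2 → no match
3 → match
4 → no match
5 → no match
6 → no match
7 → no match

3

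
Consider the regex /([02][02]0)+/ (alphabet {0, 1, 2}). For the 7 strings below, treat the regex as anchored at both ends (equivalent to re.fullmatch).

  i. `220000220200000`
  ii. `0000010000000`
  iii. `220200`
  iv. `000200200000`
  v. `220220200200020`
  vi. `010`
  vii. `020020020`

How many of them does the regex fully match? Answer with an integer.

i → match
ii → no match
iii. `220200` → match
iv. `000200200000` → match
v → match
vi. `010` → no match
vii. `020020020` → match
Total matched: 5

5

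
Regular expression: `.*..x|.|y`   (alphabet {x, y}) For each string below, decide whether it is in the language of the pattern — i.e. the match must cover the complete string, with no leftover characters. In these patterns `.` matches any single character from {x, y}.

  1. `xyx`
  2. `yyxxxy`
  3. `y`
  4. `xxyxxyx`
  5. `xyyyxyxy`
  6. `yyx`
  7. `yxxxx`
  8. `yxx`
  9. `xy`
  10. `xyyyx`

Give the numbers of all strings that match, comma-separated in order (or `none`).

1 → match
2 → no match
3 → match
4 → match
5 → no match
6 → match
7 → match
8 → match
9 → no match
10 → match

1, 3, 4, 6, 7, 8, 10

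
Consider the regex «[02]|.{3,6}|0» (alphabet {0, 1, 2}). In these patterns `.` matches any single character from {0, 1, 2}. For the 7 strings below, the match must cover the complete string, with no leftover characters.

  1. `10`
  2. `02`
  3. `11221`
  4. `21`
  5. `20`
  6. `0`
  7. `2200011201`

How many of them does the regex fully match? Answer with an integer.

1 → no match
2 → no match
3 → match
4 → no match
5 → no match
6 → match
7 → no match
Total matched: 2

2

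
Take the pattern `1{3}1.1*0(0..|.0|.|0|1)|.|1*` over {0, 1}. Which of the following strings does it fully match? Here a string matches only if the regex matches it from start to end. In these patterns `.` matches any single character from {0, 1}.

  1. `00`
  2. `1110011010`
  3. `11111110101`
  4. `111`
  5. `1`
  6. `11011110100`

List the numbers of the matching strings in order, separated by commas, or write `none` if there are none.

1. `00` → no match
2. `1110011010` → no match
3. `11111110101` → no match
4. `111` → match
5. `1` → match
6. `11011110100` → no match

4, 5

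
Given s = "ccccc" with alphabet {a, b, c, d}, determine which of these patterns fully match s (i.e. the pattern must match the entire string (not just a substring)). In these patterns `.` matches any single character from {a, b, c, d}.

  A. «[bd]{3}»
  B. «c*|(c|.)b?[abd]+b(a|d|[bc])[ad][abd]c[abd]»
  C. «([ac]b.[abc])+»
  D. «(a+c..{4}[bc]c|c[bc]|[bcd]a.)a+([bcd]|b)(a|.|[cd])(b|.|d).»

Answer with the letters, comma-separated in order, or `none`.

B

A → no match
B → match
C → no match
D → no match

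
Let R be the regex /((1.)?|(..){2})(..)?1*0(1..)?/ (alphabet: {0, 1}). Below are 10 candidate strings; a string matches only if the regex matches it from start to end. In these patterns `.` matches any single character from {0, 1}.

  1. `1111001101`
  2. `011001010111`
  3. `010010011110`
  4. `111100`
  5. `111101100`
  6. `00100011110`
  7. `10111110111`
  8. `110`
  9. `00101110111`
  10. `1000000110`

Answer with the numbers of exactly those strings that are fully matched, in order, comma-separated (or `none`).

6, 7, 8, 9, 10

1 → no match
2 → no match
3 → no match
4 → no match
5 → no match
6 → match
7 → match
8 → match
9 → match
10 → match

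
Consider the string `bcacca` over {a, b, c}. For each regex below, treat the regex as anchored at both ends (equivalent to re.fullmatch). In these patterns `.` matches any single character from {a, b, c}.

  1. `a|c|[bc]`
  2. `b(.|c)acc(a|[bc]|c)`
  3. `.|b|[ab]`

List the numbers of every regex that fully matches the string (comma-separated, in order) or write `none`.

1 → no match
2 → match
3 → no match

2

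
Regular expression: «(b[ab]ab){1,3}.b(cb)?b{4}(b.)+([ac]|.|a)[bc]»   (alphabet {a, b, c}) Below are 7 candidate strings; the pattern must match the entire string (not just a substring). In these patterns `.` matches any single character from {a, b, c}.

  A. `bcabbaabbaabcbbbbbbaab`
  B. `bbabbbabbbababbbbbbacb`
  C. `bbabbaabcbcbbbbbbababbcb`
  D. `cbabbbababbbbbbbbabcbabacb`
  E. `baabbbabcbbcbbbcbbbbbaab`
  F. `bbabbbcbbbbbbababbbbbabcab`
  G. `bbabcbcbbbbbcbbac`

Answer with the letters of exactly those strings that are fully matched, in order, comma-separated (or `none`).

B, C, F

A → no match
B → match
C → match
D → no match — must start with `b`
E → no match
F → match
G → no match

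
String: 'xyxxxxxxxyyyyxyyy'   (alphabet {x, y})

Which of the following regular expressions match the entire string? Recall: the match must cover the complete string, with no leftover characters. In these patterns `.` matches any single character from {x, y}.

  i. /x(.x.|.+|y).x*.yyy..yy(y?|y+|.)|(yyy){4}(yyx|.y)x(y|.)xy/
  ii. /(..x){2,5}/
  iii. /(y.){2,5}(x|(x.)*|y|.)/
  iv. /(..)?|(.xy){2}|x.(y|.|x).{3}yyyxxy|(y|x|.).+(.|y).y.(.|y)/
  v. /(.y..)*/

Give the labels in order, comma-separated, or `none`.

i, iv

i → match
ii → no match — must end with 'x'
iii → no match — must start with 'y'
iv → match
v → no match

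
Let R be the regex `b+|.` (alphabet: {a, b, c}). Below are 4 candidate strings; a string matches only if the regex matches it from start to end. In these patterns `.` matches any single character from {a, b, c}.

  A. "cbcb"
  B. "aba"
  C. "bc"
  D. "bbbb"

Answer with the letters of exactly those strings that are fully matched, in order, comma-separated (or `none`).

A. "cbcb" → no match
B. "aba" → no match
C. "bc" → no match
D. "bbbb" → match

D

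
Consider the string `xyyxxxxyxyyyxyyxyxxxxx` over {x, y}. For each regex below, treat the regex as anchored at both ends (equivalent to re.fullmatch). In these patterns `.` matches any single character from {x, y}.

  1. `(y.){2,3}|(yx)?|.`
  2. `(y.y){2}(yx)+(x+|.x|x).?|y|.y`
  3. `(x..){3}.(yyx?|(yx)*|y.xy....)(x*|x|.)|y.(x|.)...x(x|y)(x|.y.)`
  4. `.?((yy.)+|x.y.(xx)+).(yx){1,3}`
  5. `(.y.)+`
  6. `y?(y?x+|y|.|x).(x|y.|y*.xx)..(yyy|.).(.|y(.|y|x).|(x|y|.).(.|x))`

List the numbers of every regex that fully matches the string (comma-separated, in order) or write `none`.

1 → no match
2 → no match
3 → match
4 → no match — must end with `yx`
5 → no match
6 → no match

3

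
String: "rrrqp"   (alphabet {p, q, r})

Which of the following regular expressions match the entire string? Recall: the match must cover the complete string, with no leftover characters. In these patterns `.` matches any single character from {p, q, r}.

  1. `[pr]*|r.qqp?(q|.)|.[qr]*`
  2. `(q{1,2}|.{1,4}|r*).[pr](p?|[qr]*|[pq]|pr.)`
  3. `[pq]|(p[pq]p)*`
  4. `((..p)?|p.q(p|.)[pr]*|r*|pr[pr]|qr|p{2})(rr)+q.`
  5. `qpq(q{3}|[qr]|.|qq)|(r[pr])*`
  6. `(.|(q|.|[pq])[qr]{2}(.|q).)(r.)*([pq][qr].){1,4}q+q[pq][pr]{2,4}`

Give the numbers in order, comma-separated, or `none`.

1 → no match
2 → match
3 → no match
4 → match
5 → no match
6 → no match

2, 4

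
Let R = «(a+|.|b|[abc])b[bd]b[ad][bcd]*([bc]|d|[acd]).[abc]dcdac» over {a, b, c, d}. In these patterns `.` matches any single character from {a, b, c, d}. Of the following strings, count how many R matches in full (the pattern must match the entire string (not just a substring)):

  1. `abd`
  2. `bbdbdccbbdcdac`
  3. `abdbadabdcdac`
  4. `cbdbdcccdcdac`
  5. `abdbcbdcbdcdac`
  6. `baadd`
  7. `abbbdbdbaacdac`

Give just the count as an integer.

1 → no match — must end with `dcdac`
2 → match
3 → match
4 → match
5 → no match
6 → no match — must end with `dcdac`
7 → no match — must end with `dcdac`
Total matched: 3

3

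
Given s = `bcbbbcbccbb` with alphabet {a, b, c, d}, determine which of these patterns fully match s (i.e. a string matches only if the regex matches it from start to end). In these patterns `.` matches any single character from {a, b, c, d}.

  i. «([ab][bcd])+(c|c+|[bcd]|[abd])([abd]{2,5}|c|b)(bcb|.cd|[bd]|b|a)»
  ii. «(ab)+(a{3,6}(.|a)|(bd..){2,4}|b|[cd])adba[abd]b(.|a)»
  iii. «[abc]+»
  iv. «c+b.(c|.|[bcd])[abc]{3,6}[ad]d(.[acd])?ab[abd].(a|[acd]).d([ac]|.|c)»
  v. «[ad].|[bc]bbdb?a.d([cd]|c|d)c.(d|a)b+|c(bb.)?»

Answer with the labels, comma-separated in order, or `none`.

i → match
ii → no match — must start with `ab`
iii → match
iv → no match — must start with `c`
v → no match

i, iii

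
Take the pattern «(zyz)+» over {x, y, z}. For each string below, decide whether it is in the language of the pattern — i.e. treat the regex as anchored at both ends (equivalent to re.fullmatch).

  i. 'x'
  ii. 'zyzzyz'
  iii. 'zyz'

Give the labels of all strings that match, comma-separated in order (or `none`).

ii, iii

i → no match — must start with 'zyz'
ii → match
iii → match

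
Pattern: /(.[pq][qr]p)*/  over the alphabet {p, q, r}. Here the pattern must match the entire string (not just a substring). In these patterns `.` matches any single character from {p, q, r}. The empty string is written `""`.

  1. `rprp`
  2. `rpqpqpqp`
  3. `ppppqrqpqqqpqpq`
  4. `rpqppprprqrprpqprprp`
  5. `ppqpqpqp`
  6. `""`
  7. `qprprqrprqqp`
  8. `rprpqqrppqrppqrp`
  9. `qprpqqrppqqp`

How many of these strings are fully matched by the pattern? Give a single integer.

1. `rprp` → match
2. `rpqpqpqp` → match
3 → no match
4 → match
5. `ppqpqpqp` → match
6. `""` → match
7. `qprprqrprqqp` → match
8 → match
9. `qprpqqrppqqp` → match
Total matched: 8

8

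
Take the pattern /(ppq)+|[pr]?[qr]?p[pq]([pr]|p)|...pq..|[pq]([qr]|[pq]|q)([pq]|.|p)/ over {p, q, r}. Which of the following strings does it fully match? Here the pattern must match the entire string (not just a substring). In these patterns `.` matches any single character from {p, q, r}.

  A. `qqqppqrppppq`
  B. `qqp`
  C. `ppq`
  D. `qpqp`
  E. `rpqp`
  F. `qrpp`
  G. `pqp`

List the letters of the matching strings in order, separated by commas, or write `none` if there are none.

A → no match
B → match
C → match
D → match
E → match
F → no match
G → match

B, C, D, E, G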